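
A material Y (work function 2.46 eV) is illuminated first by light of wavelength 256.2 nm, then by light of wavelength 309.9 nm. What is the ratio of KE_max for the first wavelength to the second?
1.5443

Using Einstein's equation: KE_max = hc/λ - φ

For λ₁ = 256.2 nm:
E₁ = hc/λ₁ = 4.8394 eV
KE₁ = E₁ - φ = 4.8394 - 2.46 = 2.3794 eV

For λ₂ = 309.9 nm:
E₂ = hc/λ₂ = 4.0008 eV
KE₂ = E₂ - φ = 4.0008 - 2.46 = 1.5408 eV

Ratio: KE₁/KE₂ = 2.3794/1.5408 = 1.5443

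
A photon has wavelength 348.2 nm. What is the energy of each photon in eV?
3.5607 eV

Using E = hf = hc/λ:

E = hc/λ = (6.626×10⁻³⁴ J·s)(3×10⁸ m/s) / (348.2×10⁻⁹ m)
E = 3.5607 eV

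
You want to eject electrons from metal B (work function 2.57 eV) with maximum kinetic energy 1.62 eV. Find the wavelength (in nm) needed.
295.91 nm

From Einstein's equation: KE_max = hc/λ - φ

Rearranging for λ:
hc/λ = KE_max + φ
λ = hc/(KE_max + φ)

Required photon energy:
E_photon = KE_max + φ = 1.62 + 2.57 = 4.19 eV

Required wavelength:
λ = hc/E_photon = (6.626×10⁻³⁴)(3×10⁸) / (4.19 × 1.602×10⁻¹⁹)
λ = 295.91 nm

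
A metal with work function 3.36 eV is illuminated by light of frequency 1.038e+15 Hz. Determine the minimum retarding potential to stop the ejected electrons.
0.9328 V

The stopping potential V_s satisfies: eV_s = KE_max

First, find KE_max using Einstein's equation:
E_photon = hf = (6.626×10⁻³⁴ J·s)(1.038e+15 Hz) = 4.2928 eV
KE_max = E_photon - φ = 4.2928 - 3.36 = 0.9328 eV

Since eV_s = KE_max:
V_s = KE_max/e = 0.9328 V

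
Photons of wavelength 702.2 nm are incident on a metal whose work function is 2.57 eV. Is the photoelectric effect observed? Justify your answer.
No

For photoemission, the photon energy must exceed the work function.

Photon energy: E = hc/λ = 1.7657 eV
Work function: φ = 2.57 eV

Since E_photon (1.7657 eV) < φ (2.57 eV), photoemission will NOT occur.
The threshold wavelength is λ₀ = hc/φ = 482.4 nm.
Since 702.2 nm > 482.4 nm, the photons lack sufficient energy.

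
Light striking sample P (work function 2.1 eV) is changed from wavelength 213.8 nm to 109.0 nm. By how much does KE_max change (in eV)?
5.5756 eV

Using Einstein's equation: KE_max = hc/λ - φ

For λ₁ = 213.8 nm:
KE₁ = hc/λ₁ - φ = 5.7991 - 2.1 = 3.6991 eV

For λ₂ = 109.0 nm:
KE₂ = hc/λ₂ - φ = 11.3747 - 2.1 = 9.2747 eV

Change in KE:
ΔKE = KE₂ - KE₁ = 9.2747 - 3.6991 = 5.5756 eV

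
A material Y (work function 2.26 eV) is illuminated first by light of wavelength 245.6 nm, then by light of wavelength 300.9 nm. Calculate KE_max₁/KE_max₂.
1.4987

Using Einstein's equation: KE_max = hc/λ - φ

For λ₁ = 245.6 nm:
E₁ = hc/λ₁ = 5.0482 eV
KE₁ = E₁ - φ = 5.0482 - 2.26 = 2.7882 eV

For λ₂ = 300.9 nm:
E₂ = hc/λ₂ = 4.1204 eV
KE₂ = E₂ - φ = 4.1204 - 2.26 = 1.8604 eV

Ratio: KE₁/KE₂ = 2.7882/1.8604 = 1.4987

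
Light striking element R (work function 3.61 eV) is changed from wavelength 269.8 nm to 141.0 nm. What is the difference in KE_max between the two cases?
4.1978 eV

Using Einstein's equation: KE_max = hc/λ - φ

For λ₁ = 269.8 nm:
KE₁ = hc/λ₁ - φ = 4.5954 - 3.61 = 0.9854 eV

For λ₂ = 141.0 nm:
KE₂ = hc/λ₂ - φ = 8.7932 - 3.61 = 5.1832 eV

Change in KE:
ΔKE = KE₂ - KE₁ = 5.1832 - 0.9854 = 4.1978 eV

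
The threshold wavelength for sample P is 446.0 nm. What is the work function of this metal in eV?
2.78 eV

At the threshold wavelength, photon energy equals work function:
φ = hc/λ₀

Calculating:
φ = (6.626×10⁻³⁴ J·s)(3×10⁸ m/s) / (446.0×10⁻⁹ m)
φ = 2.78 eV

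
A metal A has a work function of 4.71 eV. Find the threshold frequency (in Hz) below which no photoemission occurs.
1.1389e+15 Hz

The threshold frequency is when the photon energy equals the work function:
hf₀ = φ

Solving for f₀:
f₀ = φ/h = (4.71 eV × 1.602×10⁻¹⁹ J/eV) / (6.626×10⁻³⁴ J·s)
f₀ = 1.1389e+15 Hz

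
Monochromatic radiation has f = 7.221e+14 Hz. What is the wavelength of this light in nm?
415.17 nm

Using the wave equation: c = fλ

Solving for wavelength:
λ = c/f = (3×10⁸ m/s) / (7.221e+14 Hz)
λ = 415.17 nm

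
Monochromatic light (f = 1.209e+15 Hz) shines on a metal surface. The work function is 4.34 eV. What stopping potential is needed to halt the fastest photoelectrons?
0.6600 V

The stopping potential V_s satisfies: eV_s = KE_max

First, find KE_max using Einstein's equation:
E_photon = hf = (6.626×10⁻³⁴ J·s)(1.209e+15 Hz) = 5.0000 eV
KE_max = E_photon - φ = 5.0000 - 4.34 = 0.6600 eV

Since eV_s = KE_max:
V_s = KE_max/e = 0.6600 V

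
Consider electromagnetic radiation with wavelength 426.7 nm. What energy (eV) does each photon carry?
2.9057 eV

Using E = hf = hc/λ:

E = hc/λ = (6.626×10⁻³⁴ J·s)(3×10⁸ m/s) / (426.7×10⁻⁹ m)
E = 2.9057 eV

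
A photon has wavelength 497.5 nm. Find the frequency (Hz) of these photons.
6.0260e+14 Hz

Using the wave equation: c = fλ

Solving for frequency:
f = c/λ = (3×10⁸ m/s) / (497.5×10⁻⁹ m)
f = 6.0260e+14 Hz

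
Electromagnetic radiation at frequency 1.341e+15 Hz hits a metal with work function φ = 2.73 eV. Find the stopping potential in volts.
2.8159 V

The stopping potential V_s satisfies: eV_s = KE_max

First, find KE_max using Einstein's equation:
E_photon = hf = (6.626×10⁻³⁴ J·s)(1.341e+15 Hz) = 5.5459 eV
KE_max = E_photon - φ = 5.5459 - 2.73 = 2.8159 eV

Since eV_s = KE_max:
V_s = KE_max/e = 2.8159 V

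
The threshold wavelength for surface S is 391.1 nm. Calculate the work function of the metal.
3.17 eV

At the threshold wavelength, photon energy equals work function:
φ = hc/λ₀

Calculating:
φ = (6.626×10⁻³⁴ J·s)(3×10⁸ m/s) / (391.1×10⁻⁹ m)
φ = 3.17 eV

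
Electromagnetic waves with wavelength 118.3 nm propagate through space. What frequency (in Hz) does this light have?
2.5342e+15 Hz

Using the wave equation: c = fλ

Solving for frequency:
f = c/λ = (3×10⁸ m/s) / (118.3×10⁻⁹ m)
f = 2.5342e+15 Hz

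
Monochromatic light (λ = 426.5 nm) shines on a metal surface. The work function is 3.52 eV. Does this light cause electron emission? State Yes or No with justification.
No

For photoemission, the photon energy must exceed the work function.

Photon energy: E = hc/λ = 2.9070 eV
Work function: φ = 3.52 eV

Since E_photon (2.9070 eV) < φ (3.52 eV), photoemission will NOT occur.
The threshold wavelength is λ₀ = hc/φ = 352.2 nm.
Since 426.5 nm > 352.2 nm, the photons lack sufficient energy.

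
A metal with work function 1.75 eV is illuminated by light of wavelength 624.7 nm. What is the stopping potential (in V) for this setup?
0.2347 V

The stopping potential V_s satisfies: eV_s = KE_max

First, find KE_max using Einstein's equation:
E_photon = hc/λ = 1.9847 eV
KE_max = E_photon - φ = 1.9847 - 1.75 = 0.2347 eV

Since eV_s = KE_max:
V_s = KE_max/e = 0.2347 V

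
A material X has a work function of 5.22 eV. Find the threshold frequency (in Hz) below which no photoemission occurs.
1.2622e+15 Hz

The threshold frequency is when the photon energy equals the work function:
hf₀ = φ

Solving for f₀:
f₀ = φ/h = (5.22 eV × 1.602×10⁻¹⁹ J/eV) / (6.626×10⁻³⁴ J·s)
f₀ = 1.2622e+15 Hz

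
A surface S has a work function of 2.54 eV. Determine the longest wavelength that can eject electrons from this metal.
488.13 nm

The threshold wavelength is when the photon energy equals the work function:
hc/λ₀ = φ

Solving for λ₀:
λ₀ = hc/φ = (6.626×10⁻³⁴ J·s)(3×10⁸ m/s) / (2.54 eV × 1.602×10⁻¹⁹ J/eV)
λ₀ = 488.13 nm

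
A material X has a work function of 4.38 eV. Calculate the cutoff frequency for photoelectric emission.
1.0591e+15 Hz

The threshold frequency is when the photon energy equals the work function:
hf₀ = φ

Solving for f₀:
f₀ = φ/h = (4.38 eV × 1.602×10⁻¹⁹ J/eV) / (6.626×10⁻³⁴ J·s)
f₀ = 1.0591e+15 Hz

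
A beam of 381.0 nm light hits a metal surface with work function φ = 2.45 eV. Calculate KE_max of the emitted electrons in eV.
0.8042 eV

Using Einstein's photoelectric equation: KE_max = hf - φ = hc/λ - φ

First, calculate the photon energy:
E_photon = hc/λ = (6.626×10⁻³⁴ J·s)(3×10⁸ m/s) / (381.0×10⁻⁹ m)
E_photon = 3.2542 eV

Then, the maximum kinetic energy:
KE_max = E_photon - φ = 3.2542 eV - 2.45 eV = 0.8042 eV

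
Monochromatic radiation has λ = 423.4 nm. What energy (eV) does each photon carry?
2.9283 eV

Using E = hf = hc/λ:

E = hc/λ = (6.626×10⁻³⁴ J·s)(3×10⁸ m/s) / (423.4×10⁻⁹ m)
E = 2.9283 eV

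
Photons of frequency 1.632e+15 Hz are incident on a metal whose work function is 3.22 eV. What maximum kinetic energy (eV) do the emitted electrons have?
3.5294 eV

Using Einstein's photoelectric equation: KE_max = hf - φ

First, calculate the photon energy:
E_photon = hf = (6.626×10⁻³⁴ J·s)(1.632e+15 Hz)
E_photon = 6.7494 eV

Then, the maximum kinetic energy:
KE_max = E_photon - φ = 6.7494 eV - 3.22 eV = 3.5294 eV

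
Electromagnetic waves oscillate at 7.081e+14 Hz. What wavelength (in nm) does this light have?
423.38 nm

Using the wave equation: c = fλ

Solving for wavelength:
λ = c/f = (3×10⁸ m/s) / (7.081e+14 Hz)
λ = 423.38 nm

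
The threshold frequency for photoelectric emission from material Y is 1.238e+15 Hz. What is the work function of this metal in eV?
5.12 eV

At the threshold frequency, photon energy equals work function:
φ = hf₀

Calculating:
φ = (6.626×10⁻³⁴ J·s)(1.238e+15 Hz)
φ = 5.12 eV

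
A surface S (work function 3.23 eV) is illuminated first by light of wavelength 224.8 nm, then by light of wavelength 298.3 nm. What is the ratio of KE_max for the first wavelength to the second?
2.4670

Using Einstein's equation: KE_max = hc/λ - φ

For λ₁ = 224.8 nm:
E₁ = hc/λ₁ = 5.5153 eV
KE₁ = E₁ - φ = 5.5153 - 3.23 = 2.2853 eV

For λ₂ = 298.3 nm:
E₂ = hc/λ₂ = 4.1564 eV
KE₂ = E₂ - φ = 4.1564 - 3.23 = 0.9264 eV

Ratio: KE₁/KE₂ = 2.2853/0.9264 = 2.4670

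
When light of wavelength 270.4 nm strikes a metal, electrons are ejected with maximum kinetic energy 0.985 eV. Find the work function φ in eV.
3.60 eV

From Einstein's photoelectric equation: KE_max = hf - φ = hc/λ - φ

Rearranging for φ:
φ = hc/λ - KE_max

Calculate photon energy:
E_photon = hc/λ = 4.5852 eV

Therefore:
φ = 4.5852 - 0.985 = 3.60 eV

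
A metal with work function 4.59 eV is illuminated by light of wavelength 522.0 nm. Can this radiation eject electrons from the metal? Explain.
No

For photoemission, the photon energy must exceed the work function.

Photon energy: E = hc/λ = 2.3752 eV
Work function: φ = 4.59 eV

Since E_photon (2.3752 eV) < φ (4.59 eV), photoemission will NOT occur.
The threshold wavelength is λ₀ = hc/φ = 270.1 nm.
Since 522.0 nm > 270.1 nm, the photons lack sufficient energy.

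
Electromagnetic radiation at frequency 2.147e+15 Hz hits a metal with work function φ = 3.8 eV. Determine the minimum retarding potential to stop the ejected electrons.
5.0793 V

The stopping potential V_s satisfies: eV_s = KE_max

First, find KE_max using Einstein's equation:
E_photon = hf = (6.626×10⁻³⁴ J·s)(2.147e+15 Hz) = 8.8793 eV
KE_max = E_photon - φ = 8.8793 - 3.8 = 5.0793 eV

Since eV_s = KE_max:
V_s = KE_max/e = 5.0793 V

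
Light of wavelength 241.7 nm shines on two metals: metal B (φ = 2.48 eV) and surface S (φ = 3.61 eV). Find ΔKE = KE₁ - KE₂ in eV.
1.1300 eV

Using KE_max = hc/λ - φ for each metal:

Photon energy: E = hc/λ = 5.1297 eV

For metal B (φ₁ = 2.48 eV):
KE₁ = E - φ₁ = 5.1297 - 2.48 = 2.6497 eV

For surface S (φ₂ = 3.61 eV):
KE₂ = E - φ₂ = 5.1297 - 3.61 = 1.5197 eV

Difference:
ΔKE = KE₁ - KE₂ = 2.6497 - 1.5197 = 1.1300 eV

Note: The difference equals the difference in work functions: 3.61 - 2.48 = 1.13 eV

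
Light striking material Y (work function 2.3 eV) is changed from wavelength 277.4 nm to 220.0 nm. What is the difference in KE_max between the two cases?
1.1661 eV

Using Einstein's equation: KE_max = hc/λ - φ

For λ₁ = 277.4 nm:
KE₁ = hc/λ₁ - φ = 4.4695 - 2.3 = 2.1695 eV

For λ₂ = 220.0 nm:
KE₂ = hc/λ₂ - φ = 5.6356 - 2.3 = 3.3356 eV

Change in KE:
ΔKE = KE₂ - KE₁ = 3.3356 - 2.1695 = 1.1661 eV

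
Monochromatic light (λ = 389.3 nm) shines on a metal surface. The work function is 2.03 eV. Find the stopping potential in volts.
1.1548 V

The stopping potential V_s satisfies: eV_s = KE_max

First, find KE_max using Einstein's equation:
E_photon = hc/λ = 3.1848 eV
KE_max = E_photon - φ = 3.1848 - 2.03 = 1.1548 eV

Since eV_s = KE_max:
V_s = KE_max/e = 1.1548 V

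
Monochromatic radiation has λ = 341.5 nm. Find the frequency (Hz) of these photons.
8.7787e+14 Hz

Using the wave equation: c = fλ

Solving for frequency:
f = c/λ = (3×10⁸ m/s) / (341.5×10⁻⁹ m)
f = 8.7787e+14 Hz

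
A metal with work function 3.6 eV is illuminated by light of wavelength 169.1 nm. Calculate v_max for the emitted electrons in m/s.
1.1458e+06 m/s

First, find the maximum kinetic energy:
E_photon = hc/λ = 7.3320 eV
KE_max = E_photon - φ = 7.3320 - 3.6 = 3.7320 eV

Convert to Joules: KE_max = 3.7320 × 1.602×10⁻¹⁹ J = 5.9793e-19 J

Then use KE = ½mv² to find velocity:
v = √(2·KE/m) = √(2 × 5.9793e-19 J / 9.109e-31 kg)
v = 1.1458e+06 m/s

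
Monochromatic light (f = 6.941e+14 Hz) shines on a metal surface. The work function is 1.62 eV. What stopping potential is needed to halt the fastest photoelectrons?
1.2506 V

The stopping potential V_s satisfies: eV_s = KE_max

First, find KE_max using Einstein's equation:
E_photon = hf = (6.626×10⁻³⁴ J·s)(6.941e+14 Hz) = 2.8706 eV
KE_max = E_photon - φ = 2.8706 - 1.62 = 1.2506 eV

Since eV_s = KE_max:
V_s = KE_max/e = 1.2506 V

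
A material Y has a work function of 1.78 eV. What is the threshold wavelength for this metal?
696.54 nm

The threshold wavelength is when the photon energy equals the work function:
hc/λ₀ = φ

Solving for λ₀:
λ₀ = hc/φ = (6.626×10⁻³⁴ J·s)(3×10⁸ m/s) / (1.78 eV × 1.602×10⁻¹⁹ J/eV)
λ₀ = 696.54 nm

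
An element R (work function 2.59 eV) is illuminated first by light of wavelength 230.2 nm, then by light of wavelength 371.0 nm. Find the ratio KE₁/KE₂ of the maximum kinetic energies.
3.7185

Using Einstein's equation: KE_max = hc/λ - φ

For λ₁ = 230.2 nm:
E₁ = hc/λ₁ = 5.3859 eV
KE₁ = E₁ - φ = 5.3859 - 2.59 = 2.7959 eV

For λ₂ = 371.0 nm:
E₂ = hc/λ₂ = 3.3419 eV
KE₂ = E₂ - φ = 3.3419 - 2.59 = 0.7519 eV

Ratio: KE₁/KE₂ = 2.7959/0.7519 = 3.7185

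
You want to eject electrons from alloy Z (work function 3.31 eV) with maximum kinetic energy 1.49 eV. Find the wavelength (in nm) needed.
258.30 nm

From Einstein's equation: KE_max = hc/λ - φ

Rearranging for λ:
hc/λ = KE_max + φ
λ = hc/(KE_max + φ)

Required photon energy:
E_photon = KE_max + φ = 1.49 + 3.31 = 4.80 eV

Required wavelength:
λ = hc/E_photon = (6.626×10⁻³⁴)(3×10⁸) / (4.80 × 1.602×10⁻¹⁹)
λ = 258.30 nm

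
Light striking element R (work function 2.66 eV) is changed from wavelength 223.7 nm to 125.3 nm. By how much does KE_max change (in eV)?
4.3526 eV

Using Einstein's equation: KE_max = hc/λ - φ

For λ₁ = 223.7 nm:
KE₁ = hc/λ₁ - φ = 5.5424 - 2.66 = 2.8824 eV

For λ₂ = 125.3 nm:
KE₂ = hc/λ₂ - φ = 9.8950 - 2.66 = 7.2350 eV

Change in KE:
ΔKE = KE₂ - KE₁ = 7.2350 - 2.8824 = 4.3526 eV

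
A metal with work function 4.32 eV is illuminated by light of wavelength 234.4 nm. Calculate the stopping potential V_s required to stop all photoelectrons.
0.9694 V

The stopping potential V_s satisfies: eV_s = KE_max

First, find KE_max using Einstein's equation:
E_photon = hc/λ = 5.2894 eV
KE_max = E_photon - φ = 5.2894 - 4.32 = 0.9694 eV

Since eV_s = KE_max:
V_s = KE_max/e = 0.9694 V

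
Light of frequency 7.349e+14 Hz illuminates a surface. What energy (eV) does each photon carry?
3.0393 eV

Using E = hf:

E = hf = (6.626×10⁻³⁴ J·s)(7.349e+14 Hz)
E = 3.0393 eV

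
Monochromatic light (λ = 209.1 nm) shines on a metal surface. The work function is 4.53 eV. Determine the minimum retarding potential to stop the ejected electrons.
1.3994 V

The stopping potential V_s satisfies: eV_s = KE_max

First, find KE_max using Einstein's equation:
E_photon = hc/λ = 5.9294 eV
KE_max = E_photon - φ = 5.9294 - 4.53 = 1.3994 eV

Since eV_s = KE_max:
V_s = KE_max/e = 1.3994 V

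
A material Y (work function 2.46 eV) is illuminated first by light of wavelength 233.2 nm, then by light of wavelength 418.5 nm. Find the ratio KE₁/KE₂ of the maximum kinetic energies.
5.6839

Using Einstein's equation: KE_max = hc/λ - φ

For λ₁ = 233.2 nm:
E₁ = hc/λ₁ = 5.3166 eV
KE₁ = E₁ - φ = 5.3166 - 2.46 = 2.8566 eV

For λ₂ = 418.5 nm:
E₂ = hc/λ₂ = 2.9626 eV
KE₂ = E₂ - φ = 2.9626 - 2.46 = 0.5026 eV

Ratio: KE₁/KE₂ = 2.8566/0.5026 = 5.6839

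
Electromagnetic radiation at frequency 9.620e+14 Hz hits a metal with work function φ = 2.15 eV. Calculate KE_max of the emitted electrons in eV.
1.8285 eV

Using Einstein's photoelectric equation: KE_max = hf - φ

First, calculate the photon energy:
E_photon = hf = (6.626×10⁻³⁴ J·s)(9.620e+14 Hz)
E_photon = 3.9785 eV

Then, the maximum kinetic energy:
KE_max = E_photon - φ = 3.9785 eV - 2.15 eV = 1.8285 eV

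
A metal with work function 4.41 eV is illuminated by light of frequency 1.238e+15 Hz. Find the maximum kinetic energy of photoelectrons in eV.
0.7100 eV

Using Einstein's photoelectric equation: KE_max = hf - φ

First, calculate the photon energy:
E_photon = hf = (6.626×10⁻³⁴ J·s)(1.238e+15 Hz)
E_photon = 5.1200 eV

Then, the maximum kinetic energy:
KE_max = E_photon - φ = 5.1200 eV - 4.41 eV = 0.7100 eV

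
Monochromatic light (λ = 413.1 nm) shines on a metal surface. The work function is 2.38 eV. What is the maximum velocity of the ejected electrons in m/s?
4.6750e+05 m/s

First, find the maximum kinetic energy:
E_photon = hc/λ = 3.0013 eV
KE_max = E_photon - φ = 3.0013 - 2.38 = 0.6213 eV

Convert to Joules: KE_max = 0.6213 × 1.602×10⁻¹⁹ J = 9.9545e-20 J

Then use KE = ½mv² to find velocity:
v = √(2·KE/m) = √(2 × 9.9545e-20 J / 9.109e-31 kg)
v = 4.6750e+05 m/s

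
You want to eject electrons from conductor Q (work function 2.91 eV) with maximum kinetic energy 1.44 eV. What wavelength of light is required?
285.02 nm

From Einstein's equation: KE_max = hc/λ - φ

Rearranging for λ:
hc/λ = KE_max + φ
λ = hc/(KE_max + φ)

Required photon energy:
E_photon = KE_max + φ = 1.44 + 2.91 = 4.35 eV

Required wavelength:
λ = hc/E_photon = (6.626×10⁻³⁴)(3×10⁸) / (4.35 × 1.602×10⁻¹⁹)
λ = 285.02 nm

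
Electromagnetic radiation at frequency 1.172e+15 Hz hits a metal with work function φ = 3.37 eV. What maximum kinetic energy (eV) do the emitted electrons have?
1.4770 eV

Using Einstein's photoelectric equation: KE_max = hf - φ

First, calculate the photon energy:
E_photon = hf = (6.626×10⁻³⁴ J·s)(1.172e+15 Hz)
E_photon = 4.8470 eV

Then, the maximum kinetic energy:
KE_max = E_photon - φ = 4.8470 eV - 3.37 eV = 1.4770 eV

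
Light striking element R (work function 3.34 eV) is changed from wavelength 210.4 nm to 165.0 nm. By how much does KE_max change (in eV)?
1.6214 eV

Using Einstein's equation: KE_max = hc/λ - φ

For λ₁ = 210.4 nm:
KE₁ = hc/λ₁ - φ = 5.8928 - 3.34 = 2.5528 eV

For λ₂ = 165.0 nm:
KE₂ = hc/λ₂ - φ = 7.5142 - 3.34 = 4.1742 eV

Change in KE:
ΔKE = KE₂ - KE₁ = 4.1742 - 2.5528 = 1.6214 eV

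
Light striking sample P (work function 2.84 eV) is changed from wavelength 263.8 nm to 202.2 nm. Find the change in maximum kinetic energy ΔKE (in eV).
1.4318 eV

Using Einstein's equation: KE_max = hc/λ - φ

For λ₁ = 263.8 nm:
KE₁ = hc/λ₁ - φ = 4.6999 - 2.84 = 1.8599 eV

For λ₂ = 202.2 nm:
KE₂ = hc/λ₂ - φ = 6.1318 - 2.84 = 3.2918 eV

Change in KE:
ΔKE = KE₂ - KE₁ = 3.2918 - 1.8599 = 1.4318 eV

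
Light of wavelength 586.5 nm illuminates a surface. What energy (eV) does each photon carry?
2.1140 eV

Using E = hf = hc/λ:

E = hc/λ = (6.626×10⁻³⁴ J·s)(3×10⁸ m/s) / (586.5×10⁻⁹ m)
E = 2.1140 eV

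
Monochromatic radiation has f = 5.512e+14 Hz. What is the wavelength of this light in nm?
543.89 nm

Using the wave equation: c = fλ

Solving for wavelength:
λ = c/f = (3×10⁸ m/s) / (5.512e+14 Hz)
λ = 543.89 nm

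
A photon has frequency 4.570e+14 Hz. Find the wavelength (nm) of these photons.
656.00 nm

Using the wave equation: c = fλ

Solving for wavelength:
λ = c/f = (3×10⁸ m/s) / (4.570e+14 Hz)
λ = 656.00 nm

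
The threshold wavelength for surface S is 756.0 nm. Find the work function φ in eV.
1.64 eV

At the threshold wavelength, photon energy equals work function:
φ = hc/λ₀

Calculating:
φ = (6.626×10⁻³⁴ J·s)(3×10⁸ m/s) / (756.0×10⁻⁹ m)
φ = 1.64 eV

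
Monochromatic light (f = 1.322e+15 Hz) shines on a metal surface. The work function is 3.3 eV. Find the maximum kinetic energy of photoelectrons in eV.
2.1674 eV

Using Einstein's photoelectric equation: KE_max = hf - φ

First, calculate the photon energy:
E_photon = hf = (6.626×10⁻³⁴ J·s)(1.322e+15 Hz)
E_photon = 5.4674 eV

Then, the maximum kinetic energy:
KE_max = E_photon - φ = 5.4674 eV - 3.3 eV = 2.1674 eV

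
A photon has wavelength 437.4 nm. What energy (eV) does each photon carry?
2.8346 eV

Using E = hf = hc/λ:

E = hc/λ = (6.626×10⁻³⁴ J·s)(3×10⁸ m/s) / (437.4×10⁻⁹ m)
E = 2.8346 eV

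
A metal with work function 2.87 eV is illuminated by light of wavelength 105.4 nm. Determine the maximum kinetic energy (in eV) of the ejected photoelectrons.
8.8932 eV

Using Einstein's photoelectric equation: KE_max = hf - φ = hc/λ - φ

First, calculate the photon energy:
E_photon = hc/λ = (6.626×10⁻³⁴ J·s)(3×10⁸ m/s) / (105.4×10⁻⁹ m)
E_photon = 11.7632 eV

Then, the maximum kinetic energy:
KE_max = E_photon - φ = 11.7632 eV - 2.87 eV = 8.8932 eV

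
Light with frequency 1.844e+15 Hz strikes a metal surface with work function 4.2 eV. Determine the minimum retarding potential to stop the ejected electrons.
3.4262 V

The stopping potential V_s satisfies: eV_s = KE_max

First, find KE_max using Einstein's equation:
E_photon = hf = (6.626×10⁻³⁴ J·s)(1.844e+15 Hz) = 7.6262 eV
KE_max = E_photon - φ = 7.6262 - 4.2 = 3.4262 eV

Since eV_s = KE_max:
V_s = KE_max/e = 3.4262 V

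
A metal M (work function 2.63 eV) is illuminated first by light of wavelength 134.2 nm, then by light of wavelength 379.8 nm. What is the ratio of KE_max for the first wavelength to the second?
10.4164

Using Einstein's equation: KE_max = hc/λ - φ

For λ₁ = 134.2 nm:
E₁ = hc/λ₁ = 9.2388 eV
KE₁ = E₁ - φ = 9.2388 - 2.63 = 6.6088 eV

For λ₂ = 379.8 nm:
E₂ = hc/λ₂ = 3.2645 eV
KE₂ = E₂ - φ = 3.2645 - 2.63 = 0.6345 eV

Ratio: KE₁/KE₂ = 6.6088/0.6345 = 10.4164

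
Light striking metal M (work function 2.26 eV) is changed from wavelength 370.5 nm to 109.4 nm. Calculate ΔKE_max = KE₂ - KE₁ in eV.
7.9867 eV

Using Einstein's equation: KE_max = hc/λ - φ

For λ₁ = 370.5 nm:
KE₁ = hc/λ₁ - φ = 3.3464 - 2.26 = 1.0864 eV

For λ₂ = 109.4 nm:
KE₂ = hc/λ₂ - φ = 11.3331 - 2.26 = 9.0731 eV

Change in KE:
ΔKE = KE₂ - KE₁ = 9.0731 - 1.0864 = 7.9867 eV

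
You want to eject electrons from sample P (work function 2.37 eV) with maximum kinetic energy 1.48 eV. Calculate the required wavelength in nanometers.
322.04 nm

From Einstein's equation: KE_max = hc/λ - φ

Rearranging for λ:
hc/λ = KE_max + φ
λ = hc/(KE_max + φ)

Required photon energy:
E_photon = KE_max + φ = 1.48 + 2.37 = 3.85 eV

Required wavelength:
λ = hc/E_photon = (6.626×10⁻³⁴)(3×10⁸) / (3.85 × 1.602×10⁻¹⁹)
λ = 322.04 nm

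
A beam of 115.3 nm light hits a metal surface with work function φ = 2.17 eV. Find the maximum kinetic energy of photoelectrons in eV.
8.5832 eV

Using Einstein's photoelectric equation: KE_max = hf - φ = hc/λ - φ

First, calculate the photon energy:
E_photon = hc/λ = (6.626×10⁻³⁴ J·s)(3×10⁸ m/s) / (115.3×10⁻⁹ m)
E_photon = 10.7532 eV

Then, the maximum kinetic energy:
KE_max = E_photon - φ = 10.7532 eV - 2.17 eV = 8.5832 eV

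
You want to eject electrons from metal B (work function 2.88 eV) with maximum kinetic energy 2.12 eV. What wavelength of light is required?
247.97 nm

From Einstein's equation: KE_max = hc/λ - φ

Rearranging for λ:
hc/λ = KE_max + φ
λ = hc/(KE_max + φ)

Required photon energy:
E_photon = KE_max + φ = 2.12 + 2.88 = 5.00 eV

Required wavelength:
λ = hc/E_photon = (6.626×10⁻³⁴)(3×10⁸) / (5.00 × 1.602×10⁻¹⁹)
λ = 247.97 nm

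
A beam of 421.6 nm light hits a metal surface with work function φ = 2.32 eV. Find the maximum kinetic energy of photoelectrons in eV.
0.6208 eV

Using Einstein's photoelectric equation: KE_max = hf - φ = hc/λ - φ

First, calculate the photon energy:
E_photon = hc/λ = (6.626×10⁻³⁴ J·s)(3×10⁸ m/s) / (421.6×10⁻⁹ m)
E_photon = 2.9408 eV

Then, the maximum kinetic energy:
KE_max = E_photon - φ = 2.9408 eV - 2.32 eV = 0.6208 eV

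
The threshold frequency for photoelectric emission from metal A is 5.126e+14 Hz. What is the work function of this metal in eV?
2.12 eV

At the threshold frequency, photon energy equals work function:
φ = hf₀

Calculating:
φ = (6.626×10⁻³⁴ J·s)(5.126e+14 Hz)
φ = 2.12 eV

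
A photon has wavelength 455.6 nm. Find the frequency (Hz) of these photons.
6.5802e+14 Hz

Using the wave equation: c = fλ

Solving for frequency:
f = c/λ = (3×10⁸ m/s) / (455.6×10⁻⁹ m)
f = 6.5802e+14 Hz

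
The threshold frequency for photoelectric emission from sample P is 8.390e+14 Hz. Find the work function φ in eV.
3.47 eV

At the threshold frequency, photon energy equals work function:
φ = hf₀

Calculating:
φ = (6.626×10⁻³⁴ J·s)(8.390e+14 Hz)
φ = 3.47 eV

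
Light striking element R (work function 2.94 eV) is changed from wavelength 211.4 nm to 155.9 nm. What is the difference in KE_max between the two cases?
2.0879 eV

Using Einstein's equation: KE_max = hc/λ - φ

For λ₁ = 211.4 nm:
KE₁ = hc/λ₁ - φ = 5.8649 - 2.94 = 2.9249 eV

For λ₂ = 155.9 nm:
KE₂ = hc/λ₂ - φ = 7.9528 - 2.94 = 5.0128 eV

Change in KE:
ΔKE = KE₂ - KE₁ = 5.0128 - 2.9249 = 2.0879 eV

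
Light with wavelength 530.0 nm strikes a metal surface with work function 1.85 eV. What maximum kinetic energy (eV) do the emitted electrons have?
0.4893 eV

Using Einstein's photoelectric equation: KE_max = hf - φ = hc/λ - φ

First, calculate the photon energy:
E_photon = hc/λ = (6.626×10⁻³⁴ J·s)(3×10⁸ m/s) / (530.0×10⁻⁹ m)
E_photon = 2.3393 eV

Then, the maximum kinetic energy:
KE_max = E_photon - φ = 2.3393 eV - 1.85 eV = 0.4893 eV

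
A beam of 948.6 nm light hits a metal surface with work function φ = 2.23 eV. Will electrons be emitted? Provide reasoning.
No

For photoemission, the photon energy must exceed the work function.

Photon energy: E = hc/λ = 1.3070 eV
Work function: φ = 2.23 eV

Since E_photon (1.3070 eV) < φ (2.23 eV), photoemission will NOT occur.
The threshold wavelength is λ₀ = hc/φ = 556.0 nm.
Since 948.6 nm > 556.0 nm, the photons lack sufficient energy.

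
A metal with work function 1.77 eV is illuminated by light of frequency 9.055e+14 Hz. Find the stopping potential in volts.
1.9748 V

The stopping potential V_s satisfies: eV_s = KE_max

First, find KE_max using Einstein's equation:
E_photon = hf = (6.626×10⁻³⁴ J·s)(9.055e+14 Hz) = 3.7448 eV
KE_max = E_photon - φ = 3.7448 - 1.77 = 1.9748 eV

Since eV_s = KE_max:
V_s = KE_max/e = 1.9748 V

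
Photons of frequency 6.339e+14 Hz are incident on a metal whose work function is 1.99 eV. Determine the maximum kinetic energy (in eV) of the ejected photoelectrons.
0.6316 eV

Using Einstein's photoelectric equation: KE_max = hf - φ

First, calculate the photon energy:
E_photon = hf = (6.626×10⁻³⁴ J·s)(6.339e+14 Hz)
E_photon = 2.6216 eV

Then, the maximum kinetic energy:
KE_max = E_photon - φ = 2.6216 eV - 1.99 eV = 0.6316 eV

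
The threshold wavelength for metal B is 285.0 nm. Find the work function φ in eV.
4.35 eV

At the threshold wavelength, photon energy equals work function:
φ = hc/λ₀

Calculating:
φ = (6.626×10⁻³⁴ J·s)(3×10⁸ m/s) / (285.0×10⁻⁹ m)
φ = 4.35 eV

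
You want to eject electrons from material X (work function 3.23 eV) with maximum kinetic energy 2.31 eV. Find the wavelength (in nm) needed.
223.80 nm

From Einstein's equation: KE_max = hc/λ - φ

Rearranging for λ:
hc/λ = KE_max + φ
λ = hc/(KE_max + φ)

Required photon energy:
E_photon = KE_max + φ = 2.31 + 3.23 = 5.54 eV

Required wavelength:
λ = hc/E_photon = (6.626×10⁻³⁴)(3×10⁸) / (5.54 × 1.602×10⁻¹⁹)
λ = 223.80 nm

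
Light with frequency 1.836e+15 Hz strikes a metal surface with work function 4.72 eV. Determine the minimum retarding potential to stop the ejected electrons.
2.8731 V

The stopping potential V_s satisfies: eV_s = KE_max

First, find KE_max using Einstein's equation:
E_photon = hf = (6.626×10⁻³⁴ J·s)(1.836e+15 Hz) = 7.5931 eV
KE_max = E_photon - φ = 7.5931 - 4.72 = 2.8731 eV

Since eV_s = KE_max:
V_s = KE_max/e = 2.8731 V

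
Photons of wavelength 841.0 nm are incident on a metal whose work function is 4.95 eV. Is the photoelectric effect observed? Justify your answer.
No

For photoemission, the photon energy must exceed the work function.

Photon energy: E = hc/λ = 1.4742 eV
Work function: φ = 4.95 eV

Since E_photon (1.4742 eV) < φ (4.95 eV), photoemission will NOT occur.
The threshold wavelength is λ₀ = hc/φ = 250.5 nm.
Since 841.0 nm > 250.5 nm, the photons lack sufficient energy.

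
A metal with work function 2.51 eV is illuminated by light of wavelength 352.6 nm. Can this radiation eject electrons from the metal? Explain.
Yes

For photoemission, the photon energy must exceed the work function.

Photon energy: E = hc/λ = 3.5163 eV
Work function: φ = 2.51 eV

Since E_photon (3.5163 eV) > φ (2.51 eV), photoemission WILL occur.
The threshold wavelength is λ₀ = hc/φ = 494.0 nm.
Since 352.6 nm < 494.0 nm, the light has sufficient energy.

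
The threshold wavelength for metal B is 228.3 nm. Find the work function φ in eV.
5.43 eV

At the threshold wavelength, photon energy equals work function:
φ = hc/λ₀

Calculating:
φ = (6.626×10⁻³⁴ J·s)(3×10⁸ m/s) / (228.3×10⁻⁹ m)
φ = 5.43 eV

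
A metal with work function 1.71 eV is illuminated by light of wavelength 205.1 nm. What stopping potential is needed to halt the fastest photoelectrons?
4.3351 V

The stopping potential V_s satisfies: eV_s = KE_max

First, find KE_max using Einstein's equation:
E_photon = hc/λ = 6.0451 eV
KE_max = E_photon - φ = 6.0451 - 1.71 = 4.3351 eV

Since eV_s = KE_max:
V_s = KE_max/e = 4.3351 V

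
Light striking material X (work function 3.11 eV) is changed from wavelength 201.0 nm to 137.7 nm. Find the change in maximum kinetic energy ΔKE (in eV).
2.8356 eV

Using Einstein's equation: KE_max = hc/λ - φ

For λ₁ = 201.0 nm:
KE₁ = hc/λ₁ - φ = 6.1684 - 3.11 = 3.0584 eV

For λ₂ = 137.7 nm:
KE₂ = hc/λ₂ - φ = 9.0039 - 3.11 = 5.8939 eV

Change in KE:
ΔKE = KE₂ - KE₁ = 5.8939 - 3.0584 = 2.8356 eV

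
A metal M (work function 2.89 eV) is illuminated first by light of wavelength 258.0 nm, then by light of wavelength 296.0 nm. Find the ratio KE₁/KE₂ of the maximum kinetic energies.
1.4751

Using Einstein's equation: KE_max = hc/λ - φ

For λ₁ = 258.0 nm:
E₁ = hc/λ₁ = 4.8056 eV
KE₁ = E₁ - φ = 4.8056 - 2.89 = 1.9156 eV

For λ₂ = 296.0 nm:
E₂ = hc/λ₂ = 4.1887 eV
KE₂ = E₂ - φ = 4.1887 - 2.89 = 1.2987 eV

Ratio: KE₁/KE₂ = 1.9156/1.2987 = 1.4751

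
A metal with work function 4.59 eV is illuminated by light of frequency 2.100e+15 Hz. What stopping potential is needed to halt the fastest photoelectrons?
4.0949 V

The stopping potential V_s satisfies: eV_s = KE_max

First, find KE_max using Einstein's equation:
E_photon = hf = (6.626×10⁻³⁴ J·s)(2.100e+15 Hz) = 8.6849 eV
KE_max = E_photon - φ = 8.6849 - 4.59 = 4.0949 eV

Since eV_s = KE_max:
V_s = KE_max/e = 4.0949 V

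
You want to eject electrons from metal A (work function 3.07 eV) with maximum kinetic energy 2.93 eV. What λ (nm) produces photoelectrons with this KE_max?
206.64 nm

From Einstein's equation: KE_max = hc/λ - φ

Rearranging for λ:
hc/λ = KE_max + φ
λ = hc/(KE_max + φ)

Required photon energy:
E_photon = KE_max + φ = 2.93 + 3.07 = 6.00 eV

Required wavelength:
λ = hc/E_photon = (6.626×10⁻³⁴)(3×10⁸) / (6.00 × 1.602×10⁻¹⁹)
λ = 206.64 nm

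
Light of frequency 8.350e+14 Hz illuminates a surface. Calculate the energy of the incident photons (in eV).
3.4533 eV

Using E = hf:

E = hf = (6.626×10⁻³⁴ J·s)(8.350e+14 Hz)
E = 3.4533 eV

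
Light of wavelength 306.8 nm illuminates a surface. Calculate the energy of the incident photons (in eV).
4.0412 eV

Using E = hf = hc/λ:

E = hc/λ = (6.626×10⁻³⁴ J·s)(3×10⁸ m/s) / (306.8×10⁻⁹ m)
E = 4.0412 eV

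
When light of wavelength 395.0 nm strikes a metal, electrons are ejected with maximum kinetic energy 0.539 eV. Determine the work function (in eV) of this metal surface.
2.60 eV

From Einstein's photoelectric equation: KE_max = hf - φ = hc/λ - φ

Rearranging for φ:
φ = hc/λ - KE_max

Calculate photon energy:
E_photon = hc/λ = 3.1388 eV

Therefore:
φ = 3.1388 - 0.539 = 2.60 eV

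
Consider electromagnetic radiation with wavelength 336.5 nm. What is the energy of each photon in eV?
3.6845 eV

Using E = hf = hc/λ:

E = hc/λ = (6.626×10⁻³⁴ J·s)(3×10⁸ m/s) / (336.5×10⁻⁹ m)
E = 3.6845 eV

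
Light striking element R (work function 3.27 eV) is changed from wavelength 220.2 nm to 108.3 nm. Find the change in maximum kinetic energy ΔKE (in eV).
5.8177 eV

Using Einstein's equation: KE_max = hc/λ - φ

For λ₁ = 220.2 nm:
KE₁ = hc/λ₁ - φ = 5.6305 - 3.27 = 2.3605 eV

For λ₂ = 108.3 nm:
KE₂ = hc/λ₂ - φ = 11.4482 - 3.27 = 8.1782 eV

Change in KE:
ΔKE = KE₂ - KE₁ = 8.1782 - 2.3605 = 5.8177 eV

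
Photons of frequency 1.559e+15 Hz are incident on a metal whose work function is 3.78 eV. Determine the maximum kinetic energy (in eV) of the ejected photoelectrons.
2.6675 eV

Using Einstein's photoelectric equation: KE_max = hf - φ

First, calculate the photon energy:
E_photon = hf = (6.626×10⁻³⁴ J·s)(1.559e+15 Hz)
E_photon = 6.4475 eV

Then, the maximum kinetic energy:
KE_max = E_photon - φ = 6.4475 eV - 3.78 eV = 2.6675 eV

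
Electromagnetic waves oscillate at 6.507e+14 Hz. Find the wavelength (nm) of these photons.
460.72 nm

Using the wave equation: c = fλ

Solving for wavelength:
λ = c/f = (3×10⁸ m/s) / (6.507e+14 Hz)
λ = 460.72 nm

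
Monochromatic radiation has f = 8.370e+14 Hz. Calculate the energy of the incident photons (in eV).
3.4616 eV

Using E = hf:

E = hf = (6.626×10⁻³⁴ J·s)(8.370e+14 Hz)
E = 3.4616 eV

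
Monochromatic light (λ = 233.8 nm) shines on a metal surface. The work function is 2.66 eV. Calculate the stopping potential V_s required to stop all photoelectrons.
2.6430 V

The stopping potential V_s satisfies: eV_s = KE_max

First, find KE_max using Einstein's equation:
E_photon = hc/λ = 5.3030 eV
KE_max = E_photon - φ = 5.3030 - 2.66 = 2.6430 eV

Since eV_s = KE_max:
V_s = KE_max/e = 2.6430 V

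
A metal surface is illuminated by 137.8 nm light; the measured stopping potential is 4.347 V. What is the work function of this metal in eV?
4.65 eV

The stopping potential gives the maximum kinetic energy: KE_max = eV_s = 4.347 eV

From Einstein's photoelectric equation: KE_max = hc/λ - φ
Rearranging: φ = hc/λ - KE_max

Calculate photon energy:
E_photon = hc/λ = (6.626×10⁻³⁴ J·s)(3×10⁸ m/s) / (137.8×10⁻⁹ m) = 8.9974 eV

Therefore:
φ = 8.9974 - 4.347 = 4.65 eV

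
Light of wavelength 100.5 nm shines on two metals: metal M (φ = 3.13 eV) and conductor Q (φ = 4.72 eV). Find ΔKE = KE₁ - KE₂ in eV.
1.5900 eV

Using KE_max = hc/λ - φ for each metal:

Photon energy: E = hc/λ = 12.3367 eV

For metal M (φ₁ = 3.13 eV):
KE₁ = E - φ₁ = 12.3367 - 3.13 = 9.2067 eV

For conductor Q (φ₂ = 4.72 eV):
KE₂ = E - φ₂ = 12.3367 - 4.72 = 7.6167 eV

Difference:
ΔKE = KE₁ - KE₂ = 9.2067 - 7.6167 = 1.5900 eV

Note: The difference equals the difference in work functions: 4.72 - 3.13 = 1.59 eV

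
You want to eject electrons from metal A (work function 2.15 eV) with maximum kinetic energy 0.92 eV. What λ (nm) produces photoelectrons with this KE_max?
403.86 nm

From Einstein's equation: KE_max = hc/λ - φ

Rearranging for λ:
hc/λ = KE_max + φ
λ = hc/(KE_max + φ)

Required photon energy:
E_photon = KE_max + φ = 0.92 + 2.15 = 3.07 eV

Required wavelength:
λ = hc/E_photon = (6.626×10⁻³⁴)(3×10⁸) / (3.07 × 1.602×10⁻¹⁹)
λ = 403.86 nm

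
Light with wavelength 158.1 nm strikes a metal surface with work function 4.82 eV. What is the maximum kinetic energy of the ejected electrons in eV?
3.0221 eV

Using Einstein's photoelectric equation: KE_max = hf - φ = hc/λ - φ

First, calculate the photon energy:
E_photon = hc/λ = (6.626×10⁻³⁴ J·s)(3×10⁸ m/s) / (158.1×10⁻⁹ m)
E_photon = 7.8421 eV

Then, the maximum kinetic energy:
KE_max = E_photon - φ = 7.8421 eV - 4.82 eV = 3.0221 eV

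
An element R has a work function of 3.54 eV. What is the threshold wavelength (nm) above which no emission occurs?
350.24 nm

The threshold wavelength is when the photon energy equals the work function:
hc/λ₀ = φ

Solving for λ₀:
λ₀ = hc/φ = (6.626×10⁻³⁴ J·s)(3×10⁸ m/s) / (3.54 eV × 1.602×10⁻¹⁹ J/eV)
λ₀ = 350.24 nm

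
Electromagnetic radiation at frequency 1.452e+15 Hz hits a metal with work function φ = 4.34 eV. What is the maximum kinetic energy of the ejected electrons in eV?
1.6650 eV

Using Einstein's photoelectric equation: KE_max = hf - φ

First, calculate the photon energy:
E_photon = hf = (6.626×10⁻³⁴ J·s)(1.452e+15 Hz)
E_photon = 6.0050 eV

Then, the maximum kinetic energy:
KE_max = E_photon - φ = 6.0050 eV - 4.34 eV = 1.6650 eV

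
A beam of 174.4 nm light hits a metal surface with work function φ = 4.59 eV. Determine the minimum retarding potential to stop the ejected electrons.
2.5192 V

The stopping potential V_s satisfies: eV_s = KE_max

First, find KE_max using Einstein's equation:
E_photon = hc/λ = 7.1092 eV
KE_max = E_photon - φ = 7.1092 - 4.59 = 2.5192 eV

Since eV_s = KE_max:
V_s = KE_max/e = 2.5192 V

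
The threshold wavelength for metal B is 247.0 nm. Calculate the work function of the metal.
5.02 eV

At the threshold wavelength, photon energy equals work function:
φ = hc/λ₀

Calculating:
φ = (6.626×10⁻³⁴ J·s)(3×10⁸ m/s) / (247.0×10⁻⁹ m)
φ = 5.02 eV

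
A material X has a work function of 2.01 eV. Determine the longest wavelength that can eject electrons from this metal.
616.84 nm

The threshold wavelength is when the photon energy equals the work function:
hc/λ₀ = φ

Solving for λ₀:
λ₀ = hc/φ = (6.626×10⁻³⁴ J·s)(3×10⁸ m/s) / (2.01 eV × 1.602×10⁻¹⁹ J/eV)
λ₀ = 616.84 nm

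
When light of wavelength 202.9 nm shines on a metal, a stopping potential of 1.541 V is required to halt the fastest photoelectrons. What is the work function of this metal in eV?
4.57 eV

The stopping potential gives the maximum kinetic energy: KE_max = eV_s = 1.541 eV

From Einstein's photoelectric equation: KE_max = hc/λ - φ
Rearranging: φ = hc/λ - KE_max

Calculate photon energy:
E_photon = hc/λ = (6.626×10⁻³⁴ J·s)(3×10⁸ m/s) / (202.9×10⁻⁹ m) = 6.1106 eV

Therefore:
φ = 6.1106 - 1.541 = 4.57 eV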